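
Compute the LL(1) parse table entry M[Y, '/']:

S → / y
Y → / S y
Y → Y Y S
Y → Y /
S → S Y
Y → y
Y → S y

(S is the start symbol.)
To find M[Y, '/'], we find productions for Y where '/' is in the predict set (PREDICT(N → α) = (FIRST(α) \ {ε}) ∪ (FOLLOW(N) if α ⇒* ε)).

Relevant sets:
  FIRST(Y) = { '/', 'y' }
  FIRST(S) = { '/' }

Y → / S y: PREDICT = { '/' }
  '/' is in predict set, so this production goes in M[Y, '/']
Y → Y Y S: PREDICT = { '/', 'y' }
  '/' is in predict set, so this production goes in M[Y, '/']
Y → Y /: PREDICT = { '/', 'y' }
  '/' is in predict set, so this production goes in M[Y, '/']
Y → y: PREDICT = { 'y' }
Y → S y: PREDICT = { '/' }
  '/' is in predict set, so this production goes in M[Y, '/']

M[Y, '/'] = Y → / S y, Y → Y Y S, Y → Y /, Y → S y  (a multiply-defined cell — the grammar is not LL(1))

Answer: Y → / S y, Y → Y Y S, Y → Y /, Y → S y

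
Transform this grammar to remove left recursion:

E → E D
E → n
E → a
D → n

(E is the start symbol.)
E → n E'
E → a E'
E' → D E'
E' → ε
D → n

E is directly left-recursive. The standard transformation for
  A → A α₁ | ... | A α_m | β₁ | ... | β_n
is
  A  → β₁ A' | ... | β_n A'
  A' → α₁ A' | ... | α_m A' | ε

E → n becomes E → n E'
E → a becomes E → a E'
E → E D becomes E' → D E'
Add E' → ε

Productions for other non-terminals are unchanged:
  D → n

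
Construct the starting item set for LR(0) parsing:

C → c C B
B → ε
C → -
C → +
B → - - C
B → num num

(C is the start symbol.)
First, augment the grammar with C' → C
I₀ = CLOSURE({ [C' → . C] }):
  [C' → . C] has the dot before C: add [C → . c C B], [C → . -], [C → . +]
No further items can be added.

I₀ = { [C → . +], [C → . -], [C → . c C B], [C' → . C] }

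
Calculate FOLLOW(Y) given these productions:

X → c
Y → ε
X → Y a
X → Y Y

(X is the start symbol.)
In X → Y a: Y is followed by a, add FIRST(a) \ {ε} = { 'a' }
In X → Y Y: Y is followed by Y, add FIRST(Y) \ {ε} = { }
  Y is nullable, so also add FOLLOW(X)
In X → Y Y: Y is at the end, add FOLLOW(X)

The FOLLOW sets referred to above (computed the same way, to a fixed point):
  FOLLOW(X) = { $ }

Taking the union: FOLLOW(Y) = { $, 'a' }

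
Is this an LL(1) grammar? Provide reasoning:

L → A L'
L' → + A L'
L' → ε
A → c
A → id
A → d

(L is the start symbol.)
Relevant sets:
  FOLLOW(L') = { $ }

For L':
  PREDICT(L' → '+' A L') = { '+' }
  PREDICT(L' → ε) = { $ }
For A:
  PREDICT(A → c) = { 'c' }
  PREDICT(A → id) = { 'id' }
  PREDICT(A → d) = { 'd' }
L has a single production, so nothing to check there.

All predict sets are disjoint. The grammar IS LL(1).

Answer: Yes, the grammar is LL(1).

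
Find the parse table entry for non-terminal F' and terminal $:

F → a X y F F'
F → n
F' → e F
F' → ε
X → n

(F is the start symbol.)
To find M[F', $], we find productions for F' where $ is in the predict set (PREDICT(N → α) = (FIRST(α) \ {ε}) ∪ (FOLLOW(N) if α ⇒* ε)).

Relevant sets:
  FOLLOW(F') = { $, 'e' }

F' → e F: PREDICT = { 'e' }
F' → ε: PREDICT = { $, 'e' }
  $ is in predict set, so this production goes in M[F', $]

M[F', $] = F' → ε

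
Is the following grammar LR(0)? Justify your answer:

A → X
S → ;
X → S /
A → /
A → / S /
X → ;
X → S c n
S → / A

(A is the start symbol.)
No. Shift-reduce conflict between [A → / .] and [A → . /]

Augment with A' → A and build the canonical LR(0) collection (I0 = CLOSURE({[A' → . A]}), then GOTO on every symbol after a dot until no new states appear). It has 12 states:
  I0: { [A → . / S /], [A → . /], [A → . X], [A' → . A], [S → . / A], [S → . ;], [X → . ;], [X → . S /], [X → . S c n] }  — shift
  I1: { [A → . / S /], [A → . /], [A → . X], [A → / . S /], [A → / .], [S → . / A], [S → . ;], [S → / . A], [X → . ;], [X → . S /], [X → . S c n] }  — shift, reduce
  I2: { [S → ; .], [X → ; .] }  — 2 reduces
  I3: { [A' → A .] }  — accept
  I4: { [X → S . /], [X → S . c n] }  — shift
  I5: { [A → X .] }  — reduce
  I6: { [X → S / .] }  — reduce
  I7: { [X → S c . n] }  — shift
  I8: { [X → S c n .] }  — reduce
  I9: { [S → / A .] }  — reduce
  I10: { [A → / S . /], [X → S . /], [X → S . c n] }  — shift
  I11: { [A → / S / .], [X → S / .] }  — 2 reduces

Conflict in state I1:
  Shift-reduce conflict between [A → / .] and [A → . /]
So the grammar is NOT LR(0).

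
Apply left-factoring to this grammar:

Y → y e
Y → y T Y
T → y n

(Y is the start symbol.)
Left-factoring transforms A → αβ₁ | αβ₂ into A → αA' and A' → β₁ | β₂
(α is the longest common prefix among the alternatives). Repeat until
no nonterminal has two alternatives with a common prefix.

Round 1: Y has alternatives sharing prefix 'y'. Introduce Y': Y → y Y'
  Add: Y' → e
  Add: Y' → T Y

No remaining common prefixes — done.

Resulting grammar:
Y → y Y'
Y' → e
Y' → T Y
T → y n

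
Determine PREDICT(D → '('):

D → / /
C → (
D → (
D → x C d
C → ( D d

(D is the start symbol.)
{ '(' }

PREDICT(D → '(') = (FIRST(RHS) \ {ε}) ∪ (FOLLOW(D) if ε ∈ FIRST(RHS), i.e. RHS ⇒* ε)
FIRST('(') = { '(' }
ε ∉ FIRST('('), so FOLLOW(D) is not added.
PREDICT(D → '(') = { '(' }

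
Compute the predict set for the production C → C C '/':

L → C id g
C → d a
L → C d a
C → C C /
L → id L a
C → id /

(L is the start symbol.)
{ 'd', 'id' }

PREDICT(C → C C '/') = (FIRST(RHS) \ {ε}) ∪ (FOLLOW(C) if ε ∈ FIRST(RHS), i.e. RHS ⇒* ε)
FIRST(C) = { 'd', 'id' }
FIRST(C C '/') = { 'd', 'id' }
ε ∉ FIRST(C C '/'), so FOLLOW(C) is not added.
PREDICT(C → C C '/') = { 'd', 'id' }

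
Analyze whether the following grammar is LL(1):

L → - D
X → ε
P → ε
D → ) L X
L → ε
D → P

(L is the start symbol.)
Yes, the grammar is LL(1).

A grammar is LL(1) if for each non-terminal N with multiple productions, the predict sets of those productions are pairwise disjoint, where PREDICT(N → α) = (FIRST(α) \ {ε}) ∪ (FOLLOW(N) if α ⇒* ε).

Relevant sets:
  FIRST(P) = { ε }
  FOLLOW(L) = { $ }
  FOLLOW(D) = { $ }

For L:
  PREDICT(L → '-' D) = { '-' }
  PREDICT(L → ε) = { $ }
For D:
  PREDICT(D → ')' L X) = { ')' }
  PREDICT(D → P) = { $ }
X, P have a single production, so nothing to check there.

All predict sets are disjoint. The grammar IS LL(1).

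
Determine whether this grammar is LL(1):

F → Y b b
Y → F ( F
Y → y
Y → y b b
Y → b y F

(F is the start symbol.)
A grammar is LL(1) if for each non-terminal N with multiple productions, the predict sets of those productions are pairwise disjoint, where PREDICT(N → α) = (FIRST(α) \ {ε}) ∪ (FOLLOW(N) if α ⇒* ε).

Relevant sets:
  FIRST(F) = { 'b', 'y' }

For Y:
  PREDICT(Y → F '(' F) = { 'b', 'y' }
  PREDICT(Y → y) = { 'y' }
  PREDICT(Y → y b b) = { 'y' }
  PREDICT(Y → b y F) = { 'b' }
F has a single production, so nothing to check there.

Conflict found: Predict set conflict for Y: { 'y' }
The grammar is NOT LL(1).

Answer: No. Predict set conflict for Y: { 'y' }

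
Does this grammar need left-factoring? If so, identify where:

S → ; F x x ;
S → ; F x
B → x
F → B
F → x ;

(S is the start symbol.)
Yes, S has productions with common prefix '; F x'

Left-factoring is needed when two productions for the same non-terminal
share a common prefix on the right-hand side.

Productions for S:
  S → ; F x x ;
  S → ; F x
Productions for F:
  F → B
  F → x ;

Found common prefix '; F x' in productions for S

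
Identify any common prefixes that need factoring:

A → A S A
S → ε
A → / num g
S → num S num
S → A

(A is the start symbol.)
No, left-factoring is not needed

Left-factoring is needed when two productions for the same non-terminal
share a common prefix on the right-hand side.

Productions for A:
  A → A S A
  A → / num g
Productions for S:
  S → ε
  S → num S num
  S → A

No common prefixes found.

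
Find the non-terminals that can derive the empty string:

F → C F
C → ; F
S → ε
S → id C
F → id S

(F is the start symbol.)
{ 'S' }

A non-terminal is nullable if it can derive ε (the empty string): either it has an ε-production, or it has a production whose right-hand side consists entirely of nullable non-terminals.

ε-productions: S → ε
So S is immediately nullable.
No further non-terminal can be added: every production for the remaining non-terminals contains a terminal or a non-nullable non-terminal.
Nullable = { 'S' }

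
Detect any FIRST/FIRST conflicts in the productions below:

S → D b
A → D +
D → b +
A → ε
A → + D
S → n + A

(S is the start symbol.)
A FIRST/FIRST conflict occurs when two productions N → α and N → β for the same non-terminal have FIRST(α) ∩ FIRST(β) ≠ ∅ (with ε ∈ FIRST of a nullable right-hand side, so two nullable alternatives also conflict).

FIRST sets of the non-terminals at (or reachable through a nullable prefix from) the front of some alternative:
  FIRST(D) = { 'b' }

Productions for S:
  S → D b: FIRST = { 'b' }
  S → n + A: FIRST = { 'n' }
Productions for A:
  A → D +: FIRST = { 'b' }
  A → ε: FIRST = { ε }
  A → + D: FIRST = { '+' }
D has only one production, so no FIRST/FIRST conflict is possible there.

All alternatives of each non-terminal have pairwise disjoint FIRST sets.

Answer: No FIRST/FIRST conflicts.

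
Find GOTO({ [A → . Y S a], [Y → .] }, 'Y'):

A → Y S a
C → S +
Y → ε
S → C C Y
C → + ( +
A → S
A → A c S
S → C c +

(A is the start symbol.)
{ [A → Y . S a], [C → . + ( +], [C → . S +], [S → . C C Y], [S → . C c +] }

GOTO(I, 'Y') = CLOSURE({ [A → αX.β] : [A → α.Xβ] ∈ I, X = 'Y' })

Items with dot before 'Y', with the dot advanced:
  [A → . Y S a] → [A → Y . S a]
Closure of the advanced items:
  [A → Y . S a] has the dot before S: add [S → . C C Y], [S → . C c +]
  [S → . C C Y] has the dot before C: add [C → . S +], [C → . + ( +]

GOTO = { [A → Y . S a], [C → . + ( +], [C → . S +], [S → . C C Y], [S → . C c +] }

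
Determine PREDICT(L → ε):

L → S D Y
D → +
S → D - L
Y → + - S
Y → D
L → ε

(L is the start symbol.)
PREDICT(L → ε) = (FIRST(RHS) \ {ε}) ∪ (FOLLOW(L) if ε ∈ FIRST(RHS), i.e. RHS ⇒* ε)
The right-hand side is ε (FIRST(ε) = { ε }), so the predict set is FOLLOW(L) = { $, '+' }
PREDICT(L → ε) = { $, '+' }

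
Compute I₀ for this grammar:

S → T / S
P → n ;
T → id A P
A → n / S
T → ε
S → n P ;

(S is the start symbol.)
First, augment the grammar with S' → S
I₀ = CLOSURE({ [S' → . S] }):
  [S' → . S] has the dot before S: add [S → . T / S], [S → . n P ;]
  [S → . T / S] has the dot before T: add [T → . id A P], [T → .]
No further items can be added.

I₀ = { [S → . T / S], [S → . n P ;], [S' → . S], [T → . id A P], [T → .] }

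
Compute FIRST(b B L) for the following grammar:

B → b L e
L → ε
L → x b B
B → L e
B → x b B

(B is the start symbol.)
To compute FIRST(b B L), process the symbols left to right:
Symbol b is a terminal. Add 'b' and stop.
FIRST(b B L) = { 'b' }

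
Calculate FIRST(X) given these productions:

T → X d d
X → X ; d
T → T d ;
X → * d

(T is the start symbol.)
{ '*' }

To compute FIRST(X), examine every production with X on the left-hand side, reading each right-hand side left to right until a non-nullable symbol is reached.

From X → X ; d:
  - X is the symbol being defined: contributes nothing new
    X is not nullable, so stop
From X → * d:
  - '*' is a terminal: add '*' and stop

Collecting: FIRST(X) = { '*' }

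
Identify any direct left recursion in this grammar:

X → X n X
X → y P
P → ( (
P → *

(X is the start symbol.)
X → X n X: LEFT RECURSIVE (starts with X)
X → y P: starts with y
P → ( (: starts with '('
P → *: starts with '*'

The grammar has direct left recursion on: X.

Answer: Yes, X is left-recursive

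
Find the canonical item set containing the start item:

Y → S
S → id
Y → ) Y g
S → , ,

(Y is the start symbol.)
First, augment the grammar with Y' → Y
I₀ = CLOSURE({ [Y' → . Y] }):
  [Y' → . Y] has the dot before Y: add [Y → . S], [Y → . ) Y g]
  [Y → . S] has the dot before S: add [S → . id], [S → . , ,]
No further items can be added.

I₀ = { [S → . , ,], [S → . id], [Y → . ) Y g], [Y → . S], [Y' → . Y] }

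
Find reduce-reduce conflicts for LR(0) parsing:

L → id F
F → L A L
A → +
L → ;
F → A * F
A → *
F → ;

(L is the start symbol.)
Augment with L' → L and build the canonical LR(0) collection (I0 = CLOSURE({[L' → . L]}), then GOTO on every symbol after a dot until no new states appear). It has 14 states:
  I0: { [L → . ;], [L → . id F], [L' → . L] }  — shift
  I1: { [L → ; .] }  — reduce
  I2: { [L' → L .] }  — accept
  I3: { [A → . *], [A → . +], [F → . ;], [F → . A * F], [F → . L A L], [L → . ;], [L → . id F], [L → id . F] }  — shift
  I4: { [A → * .] }  — reduce
  I5: { [A → + .] }  — reduce
  I6: { [F → ; .], [L → ; .] }  — 2 reduces
  I7: { [F → A . * F] }  — shift
  I8: { [L → id F .] }  — reduce
  I9: { [A → . *], [A → . +], [F → L . A L] }  — shift
  I10: { [F → L A . L], [L → . ;], [L → . id F] }  — shift
  I11: { [F → L A L .] }  — reduce
  I12: { [A → . *], [A → . +], [F → . ;], [F → . A * F], [F → . L A L], [F → A * . F], [L → . ;], [L → . id F] }  — shift
  I13: { [F → A * F .] }  — reduce

I6 contains complete items [F → ; .], [L → ; .] — reduce-reduce conflict.

Answer: Yes — I6: [F → ; .] vs [L → ; .]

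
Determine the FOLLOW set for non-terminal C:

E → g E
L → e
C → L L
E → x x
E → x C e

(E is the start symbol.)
{ 'e' }

To compute FOLLOW(C), find every occurrence of C on a right-hand side N → α C β: add FIRST(β) \ {ε}, and if β is empty or nullable also add FOLLOW(N). Iterate to a fixed point.

In E → x C e: C is followed by e, add FIRST(e) \ {ε} = { 'e' }

Taking the union: FOLLOW(C) = { 'e' }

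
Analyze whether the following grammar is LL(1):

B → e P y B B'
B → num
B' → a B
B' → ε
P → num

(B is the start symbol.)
Relevant sets:
  FOLLOW(B') = { $, 'a' }

For B:
  PREDICT(B → e P y B B') = { 'e' }
  PREDICT(B → num) = { 'num' }
For B':
  PREDICT(B' → a B) = { 'a' }
  PREDICT(B' → ε) = { $, 'a' }
P has a single production, so nothing to check there.

Conflict found: Predict set conflict for B': { 'a' }
The grammar is NOT LL(1).

Answer: No. Predict set conflict for B': { 'a' }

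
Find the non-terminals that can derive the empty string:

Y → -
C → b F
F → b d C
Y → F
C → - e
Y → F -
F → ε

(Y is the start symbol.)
ε-productions: F → ε
So F is immediately nullable.
Y → F: every symbol on the right is nullable, so Y is nullable too.
No further non-terminal can be added: every production for the remaining non-terminals contains a terminal or a non-nullable non-terminal.
Nullable = { 'F', 'Y' }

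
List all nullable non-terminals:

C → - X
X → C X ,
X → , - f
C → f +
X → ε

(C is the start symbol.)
{ 'X' }

A non-terminal is nullable if it can derive ε (the empty string): either it has an ε-production, or it has a production whose right-hand side consists entirely of nullable non-terminals.

ε-productions: X → ε
So X is immediately nullable.
No further non-terminal can be added: every production for the remaining non-terminals contains a terminal or a non-nullable non-terminal.
Nullable = { 'X' }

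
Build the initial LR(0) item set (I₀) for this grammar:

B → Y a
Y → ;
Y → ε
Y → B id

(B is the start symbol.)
{ [B → . Y a], [B' → . B], [Y → . ;], [Y → . B id], [Y → .] }

First, augment the grammar with B' → B
I₀ = CLOSURE({ [B' → . B] }):
  [B' → . B] has the dot before B: add [B → . Y a]
  [B → . Y a] has the dot before Y: add [Y → . ;], [Y → .], [Y → . B id]
No further items can be added.

I₀ = { [B → . Y a], [B' → . B], [Y → . ;], [Y → . B id], [Y → .] }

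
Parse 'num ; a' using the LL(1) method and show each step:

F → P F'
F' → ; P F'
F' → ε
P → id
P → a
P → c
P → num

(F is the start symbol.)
LL(1) parsing maintains a stack (initially the start symbol over $) and the input. At each step: if the stack top is a terminal, match it against the current input token; if it is a non-terminal N, replace it with the RHS of M[N, lookahead] (the unique production whose predict set contains the lookahead).

Stack is shown with the top on the left.

Stack     Input      Action
---------------------------
F $       num ; a $  output F → P F'
P F' $    num ; a $  output P → num
num F' $  num ; a $  match 'num'
F' $      ; a $      output F' → ; P F'
; P F' $  ; a $      match ';'
P F' $    a $        output P → a
a F' $    a $        match 'a'
F' $      $          output F' → ε
$         $          accept

The string is accepted.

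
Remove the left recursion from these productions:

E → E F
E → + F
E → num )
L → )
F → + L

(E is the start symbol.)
E is directly left-recursive. The standard transformation for
  A → A α₁ | ... | A α_m | β₁ | ... | β_n
is
  A  → β₁ A' | ... | β_n A'
  A' → α₁ A' | ... | α_m A' | ε

E → + F becomes E → + F E'
E → num ) becomes E → num ) E'
E → E F becomes E' → F E'
Add E' → ε

Productions for other non-terminals are unchanged:
  L → )
  F → + L

Resulting grammar:
E → + F E'
E → num ) E'
E' → F E'
E' → ε
L → )
F → + L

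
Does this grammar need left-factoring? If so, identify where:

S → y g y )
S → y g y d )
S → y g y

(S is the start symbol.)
Left-factoring is needed when two productions for the same non-terminal
share a common prefix on the right-hand side.

Productions for S:
  S → y g y )
  S → y g y d )
  S → y g y

Found common prefix 'y g y' in productions for S

Answer: Yes, S has productions with common prefix 'y g y'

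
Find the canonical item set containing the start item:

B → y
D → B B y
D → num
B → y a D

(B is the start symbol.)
First, augment the grammar with B' → B
I₀ = CLOSURE({ [B' → . B] }):
  [B' → . B] has the dot before B: add [B → . y], [B → . y a D]
No further items can be added.

I₀ = { [B → . y a D], [B → . y], [B' → . B] }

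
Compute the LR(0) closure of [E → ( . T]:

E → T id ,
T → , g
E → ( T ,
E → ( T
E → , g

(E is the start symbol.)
To compute CLOSURE, for each item [A → α.Bβ] where B is a non-terminal, add [B → .γ] for all productions B → γ; repeat for the newly added items until nothing changes.

Start with: [E → ( . T]
  [E → ( . T] has the dot before T: add [T → . , g]
No further items can be added.

CLOSURE = { [E → ( . T], [T → . , g] }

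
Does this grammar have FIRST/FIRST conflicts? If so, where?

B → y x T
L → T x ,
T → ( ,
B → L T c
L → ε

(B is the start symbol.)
A FIRST/FIRST conflict occurs when two productions N → α and N → β for the same non-terminal have FIRST(α) ∩ FIRST(β) ≠ ∅ (with ε ∈ FIRST of a nullable right-hand side, so two nullable alternatives also conflict).

FIRST sets of the non-terminals at (or reachable through a nullable prefix from) the front of some alternative:
  FIRST(L) = { '(', ε }
  FIRST(T) = { '(' }

Productions for B:
  B → y x T: FIRST = { 'y' }
  B → L T c: FIRST = { '(' }
Productions for L:
  L → T x ,: FIRST = { '(' }
  L → ε: FIRST = { ε }
T has only one production, so no FIRST/FIRST conflict is possible there.

All alternatives of each non-terminal have pairwise disjoint FIRST sets.

Answer: No FIRST/FIRST conflicts.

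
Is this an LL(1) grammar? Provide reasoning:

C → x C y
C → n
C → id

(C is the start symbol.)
Yes, the grammar is LL(1).

A grammar is LL(1) if for each non-terminal N with multiple productions, the predict sets of those productions are pairwise disjoint, where PREDICT(N → α) = (FIRST(α) \ {ε}) ∪ (FOLLOW(N) if α ⇒* ε).

For C:
  PREDICT(C → x C y) = { 'x' }
  PREDICT(C → n) = { 'n' }
  PREDICT(C → id) = { 'id' }

All predict sets are disjoint. The grammar IS LL(1).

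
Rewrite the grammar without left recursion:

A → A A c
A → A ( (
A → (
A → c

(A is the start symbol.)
A is directly left-recursive. The standard transformation for
  A → A α₁ | ... | A α_m | β₁ | ... | β_n
is
  A  → β₁ A' | ... | β_n A'
  A' → α₁ A' | ... | α_m A' | ε

A → ( becomes A → ( A'
A → c becomes A → c A'
A → A A c becomes A' → A c A'
A → A ( ( becomes A' → ( ( A'
Add A' → ε

Resulting grammar:
A → ( A'
A → c A'
A' → A c A'
A' → ( ( A'
A' → ε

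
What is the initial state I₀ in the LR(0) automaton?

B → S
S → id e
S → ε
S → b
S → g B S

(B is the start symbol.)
First, augment the grammar with B' → B
I₀ = CLOSURE({ [B' → . B] }):
  [B' → . B] has the dot before B: add [B → . S]
  [B → . S] has the dot before S: add [S → . id e], [S → .], [S → . b], [S → . g B S]
No further items can be added.

I₀ = { [B → . S], [B' → . B], [S → . b], [S → . g B S], [S → . id e], [S → .] }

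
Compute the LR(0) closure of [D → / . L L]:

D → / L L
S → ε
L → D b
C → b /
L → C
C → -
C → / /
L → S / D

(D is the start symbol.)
{ [C → . -], [C → . / /], [C → . b /], [D → . / L L], [D → / . L L], [L → . C], [L → . D b], [L → . S / D], [S → .] }

To compute CLOSURE, for each item [A → α.Bβ] where B is a non-terminal, add [B → .γ] for all productions B → γ; repeat for the newly added items until nothing changes.

Start with: [D → / . L L]
  [D → / . L L] has the dot before L: add [L → . D b], [L → . C], [L → . S / D]
  [L → . D b] has the dot before D: add [D → . / L L]
  [L → . C] has the dot before C: add [C → . b /], [C → . -], [C → . / /]
  [L → . S / D] has the dot before S: add [S → .]
No further items can be added.

CLOSURE = { [C → . -], [C → . / /], [C → . b /], [D → . / L L], [D → / . L L], [L → . C], [L → . D b], [L → . S / D], [S → .] }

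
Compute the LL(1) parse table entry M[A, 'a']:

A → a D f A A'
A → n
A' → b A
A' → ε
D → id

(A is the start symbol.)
A → a D f A A'

To find M[A, 'a'], we find productions for A where 'a' is in the predict set (PREDICT(N → α) = (FIRST(α) \ {ε}) ∪ (FOLLOW(N) if α ⇒* ε)).

A → a D f A A': PREDICT = { 'a' }
  'a' is in predict set, so this production goes in M[A, 'a']
A → n: PREDICT = { 'n' }

M[A, 'a'] = A → a D f A A'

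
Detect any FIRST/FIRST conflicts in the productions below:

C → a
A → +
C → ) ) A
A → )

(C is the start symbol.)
No FIRST/FIRST conflicts.

A FIRST/FIRST conflict occurs when two productions N → α and N → β for the same non-terminal have FIRST(α) ∩ FIRST(β) ≠ ∅ (with ε ∈ FIRST of a nullable right-hand side, so two nullable alternatives also conflict).

Productions for C:
  C → a: FIRST = { 'a' }
  C → ) ) A: FIRST = { ')' }
Productions for A:
  A → +: FIRST = { '+' }
  A → ): FIRST = { ')' }

All alternatives of each non-terminal have pairwise disjoint FIRST sets.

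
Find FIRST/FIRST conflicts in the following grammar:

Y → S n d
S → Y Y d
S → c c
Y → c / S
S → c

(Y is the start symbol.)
A FIRST/FIRST conflict occurs when two productions N → α and N → β for the same non-terminal have FIRST(α) ∩ FIRST(β) ≠ ∅ (with ε ∈ FIRST of a nullable right-hand side, so two nullable alternatives also conflict).

FIRST sets of the non-terminals at (or reachable through a nullable prefix from) the front of some alternative:
  FIRST(S) = { 'c' }
  FIRST(Y) = { 'c' }

Productions for Y:
  Y → S n d: FIRST = { 'c' }
  Y → c / S: FIRST = { 'c' }
Productions for S:
  S → Y Y d: FIRST = { 'c' }
  S → c c: FIRST = { 'c' }
  S → c: FIRST = { 'c' }

Conflict for Y: Y → S n d and Y → c / S
  Overlap: { 'c' }
Conflict for S: S → Y Y d and S → c c
  Overlap: { 'c' }
Conflict for S: S → Y Y d and S → c
  Overlap: { 'c' }
Conflict for S: S → c c and S → c
  Overlap: { 'c' }

Answer: Yes. Y → S n d / Y → c '/' S on { 'c' }; S → Y Y d / S → c c on { 'c' }; S → Y Y d / S → c on { 'c' }; S → c c / S → c on { 'c' }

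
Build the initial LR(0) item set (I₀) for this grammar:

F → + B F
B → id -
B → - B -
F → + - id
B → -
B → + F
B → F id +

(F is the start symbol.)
{ [F → . + - id], [F → . + B F], [F' → . F] }

First, augment the grammar with F' → F
I₀ = CLOSURE({ [F' → . F] }):
  [F' → . F] has the dot before F: add [F → . + B F], [F → . + - id]
No further items can be added.

I₀ = { [F → . + - id], [F → . + B F], [F' → . F] }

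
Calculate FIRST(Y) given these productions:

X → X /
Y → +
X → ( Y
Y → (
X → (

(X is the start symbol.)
{ '(', '+' }

To compute FIRST(Y), examine every production with Y on the left-hand side, reading each right-hand side left to right until a non-nullable symbol is reached.

From Y → +:
  - '+' is a terminal: add '+' and stop
From Y → (:
  - '(' is a terminal: add '(' and stop

Collecting: FIRST(Y) = { '(', '+' }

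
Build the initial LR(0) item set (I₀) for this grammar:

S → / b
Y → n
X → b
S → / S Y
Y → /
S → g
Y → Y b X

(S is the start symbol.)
First, augment the grammar with S' → S
I₀ = CLOSURE({ [S' → . S] }):
  [S' → . S] has the dot before S: add [S → . / b], [S → . / S Y], [S → . g]
No further items can be added.

I₀ = { [S → . / S Y], [S → . / b], [S → . g], [S' → . S] }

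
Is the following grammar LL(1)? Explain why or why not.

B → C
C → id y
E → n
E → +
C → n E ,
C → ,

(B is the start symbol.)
Yes, the grammar is LL(1).

A grammar is LL(1) if for each non-terminal N with multiple productions, the predict sets of those productions are pairwise disjoint, where PREDICT(N → α) = (FIRST(α) \ {ε}) ∪ (FOLLOW(N) if α ⇒* ε).

For C:
  PREDICT(C → id y) = { 'id' }
  PREDICT(C → n E ',') = { 'n' }
  PREDICT(C → ',') = { ',' }
For E:
  PREDICT(E → n) = { 'n' }
  PREDICT(E → '+') = { '+' }
B has a single production, so nothing to check there.

All predict sets are disjoint. The grammar IS LL(1).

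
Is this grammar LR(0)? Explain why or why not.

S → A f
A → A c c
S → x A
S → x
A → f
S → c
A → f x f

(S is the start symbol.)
No. Shift-reduce conflict between [A → f .] and [A → f . x f]

Augment with S' → S and build the canonical LR(0) collection (I0 = CLOSURE({[S' → . S]}), then GOTO on every symbol after a dot until no new states appear). It has 12 states:
  I0: { [A → . A c c], [A → . f x f], [A → . f], [S → . A f], [S → . c], [S → . x A], [S → . x], [S' → . S] }  — shift
  I1: { [A → A . c c], [S → A . f] }  — shift
  I2: { [S' → S .] }  — accept
  I3: { [S → c .] }  — reduce
  I4: { [A → f . x f], [A → f .] }  — shift, reduce
  I5: { [A → . A c c], [A → . f x f], [A → . f], [S → x . A], [S → x .] }  — shift, reduce
  I6: { [A → A . c c], [S → x A .] }  — shift, reduce
  I7: { [A → A c . c] }  — shift
  I8: { [A → A c c .] }  — reduce
  I9: { [A → f x . f] }  — shift
  I10: { [A → f x f .] }  — reduce
  I11: { [S → A f .] }  — reduce

Conflict in state I4:
  Shift-reduce conflict between [A → f .] and [A → f . x f]
So the grammar is NOT LR(0).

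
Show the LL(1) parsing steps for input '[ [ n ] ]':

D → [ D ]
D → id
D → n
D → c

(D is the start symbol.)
Stack is shown with the top on the left.

Stack      Input        Action
------------------------------
D $        [ [ n ] ] $  output D → [ D ]
[ D ] $    [ [ n ] ] $  match '['
D ] $      [ n ] ] $    output D → [ D ]
[ D ] ] $  [ n ] ] $    match '['
D ] ] $    n ] ] $      output D → n
n ] ] $    n ] ] $      match 'n'
] ] $      ] ] $        match ']'
] $        ] $          match ']'
$          $            accept

The string is accepted.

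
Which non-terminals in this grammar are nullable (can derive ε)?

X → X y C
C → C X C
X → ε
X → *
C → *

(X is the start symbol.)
A non-terminal is nullable if it can derive ε (the empty string): either it has an ε-production, or it has a production whose right-hand side consists entirely of nullable non-terminals.

ε-productions: X → ε
So X is immediately nullable.
No further non-terminal can be added: every production for the remaining non-terminals contains a terminal or a non-nullable non-terminal.
Nullable = { 'X' }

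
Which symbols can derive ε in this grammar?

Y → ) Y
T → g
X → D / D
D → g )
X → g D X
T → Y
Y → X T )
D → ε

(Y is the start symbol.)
A non-terminal is nullable if it can derive ε (the empty string): either it has an ε-production, or it has a production whose right-hand side consists entirely of nullable non-terminals.

ε-productions: D → ε
So D is immediately nullable.
No further non-terminal can be added: every production for the remaining non-terminals contains a terminal or a non-nullable non-terminal.
Nullable = { 'D' }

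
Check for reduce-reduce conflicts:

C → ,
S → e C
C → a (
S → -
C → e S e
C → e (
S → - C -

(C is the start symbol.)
No reduce-reduce conflicts

Augment with C' → C and build the canonical LR(0) collection (I0 = CLOSURE({[C' → . C]}), then GOTO on every symbol after a dot until no new states appear). It has 14 states:
  I0: { [C → . ,], [C → . a (], [C → . e (], [C → . e S e], [C' → . C] }  — shift
  I1: { [C → , .] }  — reduce
  I2: { [C' → C .] }  — accept
  I3: { [C → a . (] }  — shift
  I4: { [C → e . (], [C → e . S e], [S → . - C -], [S → . -], [S → . e C] }  — shift
  I5: { [C → e ( .] }  — reduce
  I6: { [C → . ,], [C → . a (], [C → . e (], [C → . e S e], [S → - . C -], [S → - .] }  — shift, reduce
  I7: { [C → e S . e] }  — shift
  I8: { [C → . ,], [C → . a (], [C → . e (], [C → . e S e], [S → e . C] }  — shift
  I9: { [S → e C .] }  — reduce
  I10: { [C → e S e .] }  — reduce
  I11: { [S → - C . -] }  — shift
  I12: { [S → - C - .] }  — reduce
  I13: { [C → a ( .] }  — reduce

No state contains more than one complete item.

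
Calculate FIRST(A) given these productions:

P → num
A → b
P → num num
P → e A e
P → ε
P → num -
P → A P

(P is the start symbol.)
{ 'b' }

From A → b:
  - b is a terminal: add 'b' and stop

Collecting: FIRST(A) = { 'b' }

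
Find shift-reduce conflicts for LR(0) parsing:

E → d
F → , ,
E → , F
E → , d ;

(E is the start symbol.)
A shift-reduce conflict occurs when an LR(0) state has both:
  - a complete (reduce) item [A → α .] (dot at the end), and
  - a shift item [B → β . c γ] (dot before a terminal).

Augment with E' → E and build the canonical LR(0) collection (I0 = CLOSURE({[E' → . E]}), then GOTO on every symbol after a dot until no new states appear). It has 9 states:
  I0: { [E → . , F], [E → . , d ;], [E → . d], [E' → . E] }  — shift
  I1: { [E → , . F], [E → , . d ;], [F → . , ,] }  — shift
  I2: { [E' → E .] }  — accept
  I3: { [E → d .] }  — reduce
  I4: { [F → , . ,] }  — shift
  I5: { [E → , F .] }  — reduce
  I6: { [E → , d . ;] }  — shift
  I7: { [E → , d ; .] }  — reduce
  I8: { [F → , , .] }  — reduce

No state contains both a complete item and a shift item.

Answer: No shift-reduce conflicts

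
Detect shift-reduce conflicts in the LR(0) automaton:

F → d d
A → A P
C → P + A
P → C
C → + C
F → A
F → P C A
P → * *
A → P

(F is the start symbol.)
A shift-reduce conflict occurs when an LR(0) state has both:
  - a complete (reduce) item [A → α .] (dot at the end), and
  - a shift item [B → β . c γ] (dot before a terminal).

Augment with F' → F and build the canonical LR(0) collection (I0 = CLOSURE({[F' → . F]}), then GOTO on every symbol after a dot until no new states appear). It has 19 states:
  I0: { [A → . A P], [A → . P], [C → . + C], [C → . P + A], [F → . A], [F → . P C A], [F → . d d], [F' → . F], [P → . * *], [P → . C] }  — shift
  I1: { [P → * . *] }  — shift
  I2: { [C → + . C], [C → . + C], [C → . P + A], [P → . * *], [P → . C] }  — shift
  I3: { [A → A . P], [C → . + C], [C → . P + A], [F → A .], [P → . * *], [P → . C] }  — shift, reduce
  I4: { [P → C .] }  — reduce
  I5: { [F' → F .] }  — accept
  I6: { [A → P .], [C → . + C], [C → . P + A], [C → P . + A], [F → P . C A], [P → . * *], [P → . C] }  — shift, reduce
  I7: { [F → d . d] }  — shift
  I8: { [F → d d .] }  — reduce
  I9: { [A → . A P], [A → . P], [C → + . C], [C → . + C], [C → . P + A], [C → P + . A], [P → . * *], [P → . C] }  — shift
  I10: { [A → . A P], [A → . P], [C → . + C], [C → . P + A], [F → P C . A], [P → . * *], [P → . C], [P → C .] }  — shift, reduce
  I11: { [C → P . + A] }  — shift
  I12: { [A → . A P], [A → . P], [C → . + C], [C → . P + A], [C → P + . A], [P → . * *], [P → . C] }  — shift
  I13: { [A → A . P], [C → . + C], [C → . P + A], [C → P + A .], [P → . * *], [P → . C] }  — shift, reduce
  I14: { [A → P .], [C → P . + A] }  — shift, reduce
  I15: { [A → A P .], [C → P . + A] }  — shift, reduce
  I16: { [A → A . P], [C → . + C], [C → . P + A], [F → P C A .], [P → . * *], [P → . C] }  — shift, reduce
  I17: { [C → + C .], [P → C .] }  — 2 reduces
  I18: { [P → * * .] }  — reduce

I3 contains reduce item [F → A .] and shift items [C → . + C], [P → . * *] — shift-reduce conflict.
I6 contains reduce item [A → P .] and shift items [C → . + C], [C → P . + A], [P → . * *] — shift-reduce conflict.
I10 contains reduce item [P → C .] and shift items [C → . + C], [P → . * *] — shift-reduce conflict.
I13 contains reduce item [C → P + A .] and shift items [C → . + C], [P → . * *] — shift-reduce conflict.
I14 contains reduce item [A → P .] and shift item [C → P . + A] — shift-reduce conflict.
I15 contains reduce item [A → A P .] and shift item [C → P . + A] — shift-reduce conflict.
I16 contains reduce item [F → P C A .] and shift items [C → . + C], [P → . * *] — shift-reduce conflict.

Answer: Yes — I3: [F → A .] vs [C → . + C]; I6: [A → P .] vs [C → . + C]; I10: [P → C .] vs [C → . + C]; I13: [C → P + A .] vs [C → . + C]; I14: [A → P .] vs [C → P . + A]; I15: [A → A P .] vs [C → P . + A]; I16: [F → P C A .] vs [C → . + C]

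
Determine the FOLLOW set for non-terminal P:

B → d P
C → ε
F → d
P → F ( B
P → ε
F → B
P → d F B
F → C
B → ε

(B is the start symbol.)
To compute FOLLOW(P), find every occurrence of P on a right-hand side N → α P β: add FIRST(β) \ {ε}, and if β is empty or nullable also add FOLLOW(N). Iterate to a fixed point.

In B → d P: P is at the end, add FOLLOW(B)

The FOLLOW sets referred to above (computed the same way, to a fixed point):
  FOLLOW(B) = { $, '(', 'd' }

Taking the union: FOLLOW(P) = { $, '(', 'd' }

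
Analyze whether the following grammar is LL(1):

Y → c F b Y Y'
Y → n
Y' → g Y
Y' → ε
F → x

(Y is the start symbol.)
A grammar is LL(1) if for each non-terminal N with multiple productions, the predict sets of those productions are pairwise disjoint, where PREDICT(N → α) = (FIRST(α) \ {ε}) ∪ (FOLLOW(N) if α ⇒* ε).

Relevant sets:
  FOLLOW(Y') = { $, 'g' }

For Y:
  PREDICT(Y → c F b Y Y') = { 'c' }
  PREDICT(Y → n) = { 'n' }
For Y':
  PREDICT(Y' → g Y) = { 'g' }
  PREDICT(Y' → ε) = { $, 'g' }
F has a single production, so nothing to check there.

Conflict found: Predict set conflict for Y': { 'g' }
The grammar is NOT LL(1).

Answer: No. Predict set conflict for Y': { 'g' }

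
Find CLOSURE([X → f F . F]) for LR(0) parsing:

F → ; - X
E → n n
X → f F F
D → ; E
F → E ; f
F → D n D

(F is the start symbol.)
{ [D → . ; E], [E → . n n], [F → . ; - X], [F → . D n D], [F → . E ; f], [X → f F . F] }

To compute CLOSURE, for each item [A → α.Bβ] where B is a non-terminal, add [B → .γ] for all productions B → γ; repeat for the newly added items until nothing changes.

Start with: [X → f F . F]
  [X → f F . F] has the dot before F: add [F → . ; - X], [F → . E ; f], [F → . D n D]
  [F → . E ; f] has the dot before E: add [E → . n n]
  [F → . D n D] has the dot before D: add [D → . ; E]
No further items can be added.

CLOSURE = { [D → . ; E], [E → . n n], [F → . ; - X], [F → . D n D], [F → . E ; f], [X → f F . F] }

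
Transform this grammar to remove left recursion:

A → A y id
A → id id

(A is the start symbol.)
A → id id A'
A' → y id A'
A' → ε

A is directly left-recursive. The standard transformation for
  A → A α₁ | ... | A α_m | β₁ | ... | β_n
is
  A  → β₁ A' | ... | β_n A'
  A' → α₁ A' | ... | α_m A' | ε

A → id id becomes A → id id A'
A → A y id becomes A' → y id A'
Add A' → ε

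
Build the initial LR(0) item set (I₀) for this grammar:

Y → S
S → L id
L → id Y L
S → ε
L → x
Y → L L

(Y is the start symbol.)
{ [L → . id Y L], [L → . x], [S → . L id], [S → .], [Y → . L L], [Y → . S], [Y' → . Y] }

First, augment the grammar with Y' → Y
I₀ = CLOSURE({ [Y' → . Y] }):
  [Y' → . Y] has the dot before Y: add [Y → . S], [Y → . L L]
  [Y → . S] has the dot before S: add [S → . L id], [S → .]
  [Y → . L L] has the dot before L: add [L → . id Y L], [L → . x]
No further items can be added.

I₀ = { [L → . id Y L], [L → . x], [S → . L id], [S → .], [Y → . L L], [Y → . S], [Y' → . Y] }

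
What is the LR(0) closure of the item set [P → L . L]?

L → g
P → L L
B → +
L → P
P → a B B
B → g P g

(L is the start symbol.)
{ [L → . P], [L → . g], [P → . L L], [P → . a B B], [P → L . L] }

To compute CLOSURE, for each item [A → α.Bβ] where B is a non-terminal, add [B → .γ] for all productions B → γ; repeat for the newly added items until nothing changes.

Start with: [P → L . L]
  [P → L . L] has the dot before L: add [L → . g], [L → . P]
  [L → . P] has the dot before P: add [P → . L L], [P → . a B B]
No further items can be added.

CLOSURE = { [L → . P], [L → . g], [P → . L L], [P → . a B B], [P → L . L] }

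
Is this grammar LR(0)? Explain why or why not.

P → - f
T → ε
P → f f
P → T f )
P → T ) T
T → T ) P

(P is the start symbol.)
No. Shift-reduce conflict between [T → .] and [P → . - f]

A grammar is LR(0) if no state in the canonical LR(0) collection has:
  - both a shift item (dot before a terminal) and a complete item (shift-reduce conflict), or
  - two or more complete items (reduce-reduce conflict; the accept item [P' → P .] counts as a complete item here).

Augment with P' → P and build the canonical LR(0) collection (I0 = CLOSURE({[P' → . P]}), then GOTO on every symbol after a dot until no new states appear). It has 12 states:
  I0: { [P → . - f], [P → . T ) T], [P → . T f )], [P → . f f], [P' → . P], [T → . T ) P], [T → .] }  — shift, reduce
  I1: { [P → - . f] }  — shift
  I2: { [P' → P .] }  — accept
  I3: { [P → T . ) T], [P → T . f )], [T → T . ) P] }  — shift
  I4: { [P → f . f] }  — shift
  I5: { [P → f f .] }  — reduce
  I6: { [P → . - f], [P → . T ) T], [P → . T f )], [P → . f f], [P → T ) . T], [T → . T ) P], [T → .], [T → T ) . P] }  — shift, reduce
  I7: { [P → T f . )] }  — shift
  I8: { [P → T f ) .] }  — reduce
  I9: { [T → T ) P .] }  — reduce
  I10: { [P → T ) T .], [P → T . ) T], [P → T . f )], [T → T . ) P] }  — shift, reduce
  I11: { [P → - f .] }  — reduce

Conflict in state I0:
  Shift-reduce conflict between [T → .] and [P → . - f]
So the grammar is NOT LR(0).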